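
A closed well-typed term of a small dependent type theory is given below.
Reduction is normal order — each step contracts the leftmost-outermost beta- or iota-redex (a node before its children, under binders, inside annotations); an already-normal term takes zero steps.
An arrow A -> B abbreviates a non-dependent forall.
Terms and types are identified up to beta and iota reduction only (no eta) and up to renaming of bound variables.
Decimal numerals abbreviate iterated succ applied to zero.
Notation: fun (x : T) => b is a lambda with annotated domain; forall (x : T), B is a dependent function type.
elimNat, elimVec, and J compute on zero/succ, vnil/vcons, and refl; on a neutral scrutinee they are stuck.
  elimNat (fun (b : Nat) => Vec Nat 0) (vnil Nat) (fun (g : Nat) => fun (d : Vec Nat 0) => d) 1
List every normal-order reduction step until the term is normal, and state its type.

normal-order reduction sequence:
  elimNat (fun (b : Nat) => Vec Nat 0) (vnil Nat) (fun (g : Nat) => fun (d : Vec Nat 0) => d) 1
  ~> (fun (b : Nat) => fun (g : Vec Nat 0) => g) 0 (elimNat (fun (d : Nat) => Vec Nat 0) (vnil Nat) (fun (k : Nat) => fun (a : Vec Nat 0) => a) 0)
  ~> (fun (b : Vec Nat 0) => b) (elimNat (fun (g : Nat) => Vec Nat 0) (vnil Nat) (fun (d : Nat) => fun (k : Vec Nat 0) => k) 0)
  ~> elimNat (fun (b : Nat) => Vec Nat 0) (vnil Nat) (fun (g : Nat) => fun (d : Vec Nat 0) => d) 0
  ~> vnil Nat
type:
  Vec Nat 0


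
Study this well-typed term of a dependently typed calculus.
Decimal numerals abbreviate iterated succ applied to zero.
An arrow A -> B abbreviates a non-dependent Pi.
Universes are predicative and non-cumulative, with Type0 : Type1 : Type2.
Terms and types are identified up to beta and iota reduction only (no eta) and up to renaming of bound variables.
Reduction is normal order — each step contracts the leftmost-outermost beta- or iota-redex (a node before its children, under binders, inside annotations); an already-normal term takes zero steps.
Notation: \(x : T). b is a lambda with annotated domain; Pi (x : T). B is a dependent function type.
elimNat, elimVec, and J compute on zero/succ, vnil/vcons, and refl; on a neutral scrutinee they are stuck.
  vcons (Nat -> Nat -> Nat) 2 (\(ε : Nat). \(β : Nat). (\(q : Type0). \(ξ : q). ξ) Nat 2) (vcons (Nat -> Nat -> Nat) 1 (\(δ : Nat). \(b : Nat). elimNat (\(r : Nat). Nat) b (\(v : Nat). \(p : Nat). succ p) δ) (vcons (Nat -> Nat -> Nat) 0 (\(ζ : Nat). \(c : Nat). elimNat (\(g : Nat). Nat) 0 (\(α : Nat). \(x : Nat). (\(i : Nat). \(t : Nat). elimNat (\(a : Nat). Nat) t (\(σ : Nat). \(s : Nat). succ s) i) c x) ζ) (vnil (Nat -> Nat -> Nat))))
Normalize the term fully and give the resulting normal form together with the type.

normal form:
  vcons (Nat -> Nat -> Nat) 2 (\(ε : Nat). \(β : Nat). 2) (vcons (Nat -> Nat -> Nat) 1 (\(q : Nat). \(ξ : Nat). elimNat (\(δ : Nat). Nat) ξ (\(b : Nat). \(r : Nat). succ r) q) (vcons (Nat -> Nat -> Nat) 0 (\(v : Nat). \(p : Nat). elimNat (\(ζ : Nat). Nat) 0 (\(c : Nat). \(g : Nat). elimNat (\(α : Nat). Nat) g (\(x : Nat). \(i : Nat). succ i) p) v) (vnil (Nat -> Nat -> Nat))))
inferred type:
  Vec (Nat -> Nat -> Nat) 3
observation: the term reaches its normal form after 4 normal-order steps.


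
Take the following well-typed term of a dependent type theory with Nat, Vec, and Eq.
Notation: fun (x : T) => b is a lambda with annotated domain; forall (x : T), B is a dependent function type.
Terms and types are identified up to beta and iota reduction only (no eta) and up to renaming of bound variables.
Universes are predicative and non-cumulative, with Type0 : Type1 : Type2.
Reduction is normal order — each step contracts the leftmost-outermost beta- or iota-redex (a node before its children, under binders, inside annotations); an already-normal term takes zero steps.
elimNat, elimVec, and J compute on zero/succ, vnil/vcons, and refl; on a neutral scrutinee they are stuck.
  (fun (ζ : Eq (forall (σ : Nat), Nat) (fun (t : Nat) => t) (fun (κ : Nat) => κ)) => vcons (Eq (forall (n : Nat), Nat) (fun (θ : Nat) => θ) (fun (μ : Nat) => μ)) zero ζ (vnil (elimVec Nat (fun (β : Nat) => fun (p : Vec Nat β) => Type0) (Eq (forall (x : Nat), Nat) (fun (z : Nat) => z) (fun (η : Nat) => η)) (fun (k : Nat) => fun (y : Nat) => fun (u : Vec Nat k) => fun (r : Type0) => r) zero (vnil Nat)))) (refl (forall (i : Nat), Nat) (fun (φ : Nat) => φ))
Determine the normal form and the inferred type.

reduced normal form:
  vcons (Eq (forall (ζ : Nat), Nat) (fun (σ : Nat) => σ) (fun (t : Nat) => t)) zero (refl (forall (κ : Nat), Nat) (fun (n : Nat) => n)) (vnil (Eq (forall (θ : Nat), Nat) (fun (μ : Nat) => μ) (fun (β : Nat) => β)))
inferred type:
  Vec (Eq (forall (ζ : Nat), Nat) (fun (σ : Nat) => σ) (fun (t : Nat) => t)) (succ zero)
observation: the first redex contracted is a beta-redex; the normal form is reached in 2 normal-order steps.


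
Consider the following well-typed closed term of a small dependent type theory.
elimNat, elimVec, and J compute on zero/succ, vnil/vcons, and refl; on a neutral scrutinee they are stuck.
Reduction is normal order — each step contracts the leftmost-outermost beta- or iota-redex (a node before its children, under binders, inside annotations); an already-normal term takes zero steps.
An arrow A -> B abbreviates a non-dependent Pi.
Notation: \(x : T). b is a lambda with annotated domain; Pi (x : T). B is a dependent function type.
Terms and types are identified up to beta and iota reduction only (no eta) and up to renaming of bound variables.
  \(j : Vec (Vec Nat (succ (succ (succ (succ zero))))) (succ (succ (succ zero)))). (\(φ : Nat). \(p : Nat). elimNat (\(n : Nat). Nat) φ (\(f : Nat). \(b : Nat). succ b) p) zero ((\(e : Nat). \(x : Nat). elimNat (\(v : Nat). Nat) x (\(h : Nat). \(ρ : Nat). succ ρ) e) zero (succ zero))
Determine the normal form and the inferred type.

resulting normal form:
  \(j : Vec (Vec Nat (succ (succ (succ (succ zero))))) (succ (succ (succ zero)))). succ zero
inferred type:
  Vec (Vec Nat (succ (succ (succ (succ zero))))) (succ (succ (succ zero))) -> Nat


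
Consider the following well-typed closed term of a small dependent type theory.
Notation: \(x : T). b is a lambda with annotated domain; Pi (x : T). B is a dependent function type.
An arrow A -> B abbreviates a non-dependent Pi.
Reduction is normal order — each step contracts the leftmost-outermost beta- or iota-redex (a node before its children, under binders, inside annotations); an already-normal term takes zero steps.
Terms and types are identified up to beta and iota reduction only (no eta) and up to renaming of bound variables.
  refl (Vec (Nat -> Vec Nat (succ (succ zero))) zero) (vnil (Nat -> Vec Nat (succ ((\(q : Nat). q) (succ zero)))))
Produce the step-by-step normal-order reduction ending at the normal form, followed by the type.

normal-order reduction sequence:
  refl (Vec (Nat -> Vec Nat (succ (succ zero))) zero) (vnil (Nat -> Vec Nat (succ ((\(q : Nat). q) (succ zero)))))
  ~> refl (Vec (Nat -> Vec Nat (succ (succ zero))) zero) (vnil (Nat -> Vec Nat (succ (succ zero))))
the term's type:
  Eq (Vec (Nat -> Vec Nat (succ (succ zero))) zero) (vnil (Nat -> Vec Nat (succ (succ zero)))) (vnil (Nat -> Vec Nat (succ (succ zero))))


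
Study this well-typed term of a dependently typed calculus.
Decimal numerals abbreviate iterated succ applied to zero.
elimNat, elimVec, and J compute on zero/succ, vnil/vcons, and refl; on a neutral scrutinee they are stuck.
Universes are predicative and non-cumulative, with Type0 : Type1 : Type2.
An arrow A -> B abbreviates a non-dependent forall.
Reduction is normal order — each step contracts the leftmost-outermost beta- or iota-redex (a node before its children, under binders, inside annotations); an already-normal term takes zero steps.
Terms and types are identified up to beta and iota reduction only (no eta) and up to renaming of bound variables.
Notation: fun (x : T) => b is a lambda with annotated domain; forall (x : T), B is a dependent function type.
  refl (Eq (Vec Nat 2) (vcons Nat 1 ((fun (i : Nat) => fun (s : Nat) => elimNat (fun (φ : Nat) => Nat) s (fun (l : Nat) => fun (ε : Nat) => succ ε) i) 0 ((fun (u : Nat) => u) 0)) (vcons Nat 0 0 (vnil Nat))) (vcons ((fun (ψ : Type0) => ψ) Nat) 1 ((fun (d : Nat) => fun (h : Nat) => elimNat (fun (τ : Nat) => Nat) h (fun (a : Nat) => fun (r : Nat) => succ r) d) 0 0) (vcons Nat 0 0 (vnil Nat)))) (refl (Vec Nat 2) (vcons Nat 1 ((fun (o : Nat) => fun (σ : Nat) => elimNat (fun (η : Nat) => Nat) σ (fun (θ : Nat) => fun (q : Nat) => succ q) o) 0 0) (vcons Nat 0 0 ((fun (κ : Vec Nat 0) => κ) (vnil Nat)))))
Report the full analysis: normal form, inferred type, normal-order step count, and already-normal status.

reduced normal form:
  refl (Eq (Vec Nat 2) (vcons Nat 1 0 (vcons Nat 0 0 (vnil Nat))) (vcons Nat 1 0 (vcons Nat 0 0 (vnil Nat)))) (refl (Vec Nat 2) (vcons Nat 1 0 (vcons Nat 0 0 (vnil Nat))))
type:
  Eq (Eq (Vec Nat 2) (vcons Nat 1 0 (vcons Nat 0 0 (vnil Nat))) (vcons Nat 1 0 (vcons Nat 0 0 (vnil Nat)))) (refl (Vec Nat 2) (vcons Nat 1 0 (vcons Nat 0 0 (vnil Nat)))) (refl (Vec Nat 2) (vcons Nat 1 0 (vcons Nat 0 0 (vnil Nat))))
steps to reach normal form (normal order): 12
term was already normal: no
first contracted redex: a beta-redex


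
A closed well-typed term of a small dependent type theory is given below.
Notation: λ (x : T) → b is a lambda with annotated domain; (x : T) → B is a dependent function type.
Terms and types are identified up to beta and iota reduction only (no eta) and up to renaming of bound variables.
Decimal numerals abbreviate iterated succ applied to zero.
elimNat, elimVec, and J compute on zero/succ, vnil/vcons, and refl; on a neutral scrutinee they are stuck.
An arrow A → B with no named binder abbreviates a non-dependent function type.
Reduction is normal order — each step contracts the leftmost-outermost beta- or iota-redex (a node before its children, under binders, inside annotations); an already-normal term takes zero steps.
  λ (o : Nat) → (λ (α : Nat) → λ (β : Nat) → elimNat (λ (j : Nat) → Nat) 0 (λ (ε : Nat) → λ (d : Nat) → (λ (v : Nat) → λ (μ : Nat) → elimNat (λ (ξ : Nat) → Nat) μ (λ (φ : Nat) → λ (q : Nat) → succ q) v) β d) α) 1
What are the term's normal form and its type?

normal form:
  λ (o : Nat) → λ (α : Nat) → elimNat (λ (β : Nat) → Nat) 0 (λ (j : Nat) → λ (ε : Nat) → succ ε) α
type:
  Nat → Nat → Nat
observation: contracting a beta-redex first, the term normalizes in 7 steps.


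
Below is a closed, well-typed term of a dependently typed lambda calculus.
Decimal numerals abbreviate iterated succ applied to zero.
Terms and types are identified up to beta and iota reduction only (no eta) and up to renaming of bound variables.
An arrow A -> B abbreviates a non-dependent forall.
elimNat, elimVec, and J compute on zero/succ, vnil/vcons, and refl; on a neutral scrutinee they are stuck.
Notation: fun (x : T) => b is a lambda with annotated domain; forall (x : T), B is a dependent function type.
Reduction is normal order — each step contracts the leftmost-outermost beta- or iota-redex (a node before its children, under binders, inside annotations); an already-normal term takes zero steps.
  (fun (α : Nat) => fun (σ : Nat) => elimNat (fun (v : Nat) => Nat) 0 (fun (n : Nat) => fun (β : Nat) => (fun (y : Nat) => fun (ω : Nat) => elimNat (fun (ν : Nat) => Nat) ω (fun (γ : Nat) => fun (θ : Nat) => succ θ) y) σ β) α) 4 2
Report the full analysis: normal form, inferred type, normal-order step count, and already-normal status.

reduced normal form:
  8
the term's type:
  Nat
reduction steps (normal order): 51
already normal: no
first redex: a beta-redex


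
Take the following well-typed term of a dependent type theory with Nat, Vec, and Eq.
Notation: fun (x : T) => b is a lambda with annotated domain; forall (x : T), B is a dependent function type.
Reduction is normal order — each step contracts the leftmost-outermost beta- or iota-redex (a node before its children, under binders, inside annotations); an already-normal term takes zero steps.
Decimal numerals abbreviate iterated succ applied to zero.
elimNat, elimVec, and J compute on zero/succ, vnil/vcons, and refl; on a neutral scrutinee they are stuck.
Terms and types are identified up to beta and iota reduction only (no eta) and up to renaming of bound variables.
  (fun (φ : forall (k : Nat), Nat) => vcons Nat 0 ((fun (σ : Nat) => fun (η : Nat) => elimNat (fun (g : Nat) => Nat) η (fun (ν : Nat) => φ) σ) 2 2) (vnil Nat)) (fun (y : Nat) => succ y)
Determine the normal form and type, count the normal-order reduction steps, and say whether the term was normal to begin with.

normal form:
  vcons Nat 0 4 (vnil Nat)
inferred type:
  Vec Nat 1
reduction steps (normal order): 10
term was already normal: no
first redex: a beta-redex


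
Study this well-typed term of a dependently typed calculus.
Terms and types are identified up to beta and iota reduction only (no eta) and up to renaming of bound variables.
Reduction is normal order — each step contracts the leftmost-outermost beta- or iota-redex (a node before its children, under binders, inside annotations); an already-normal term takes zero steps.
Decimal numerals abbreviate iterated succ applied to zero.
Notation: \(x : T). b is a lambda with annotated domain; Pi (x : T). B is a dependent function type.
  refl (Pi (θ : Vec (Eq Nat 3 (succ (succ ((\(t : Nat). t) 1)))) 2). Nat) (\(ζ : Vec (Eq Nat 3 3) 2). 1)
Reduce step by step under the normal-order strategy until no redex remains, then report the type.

normal-order reduction sequence:
  refl (Pi (θ : Vec (Eq Nat 3 (succ (succ ((\(t : Nat). t) 1)))) 2). Nat) (\(ζ : Vec (Eq Nat 3 3) 2). 1)
  ~> refl (Pi (θ : Vec (Eq Nat 3 3) 2). Nat) (\(t : Vec (Eq Nat 3 3) 2). 1)
inferred type:
  Eq (Pi (θ : Vec (Eq Nat 3 3) 2). Nat) (\(t : Vec (Eq Nat 3 3) 2). 1) (\(ζ : Vec (Eq Nat 3 3) 2). 1)


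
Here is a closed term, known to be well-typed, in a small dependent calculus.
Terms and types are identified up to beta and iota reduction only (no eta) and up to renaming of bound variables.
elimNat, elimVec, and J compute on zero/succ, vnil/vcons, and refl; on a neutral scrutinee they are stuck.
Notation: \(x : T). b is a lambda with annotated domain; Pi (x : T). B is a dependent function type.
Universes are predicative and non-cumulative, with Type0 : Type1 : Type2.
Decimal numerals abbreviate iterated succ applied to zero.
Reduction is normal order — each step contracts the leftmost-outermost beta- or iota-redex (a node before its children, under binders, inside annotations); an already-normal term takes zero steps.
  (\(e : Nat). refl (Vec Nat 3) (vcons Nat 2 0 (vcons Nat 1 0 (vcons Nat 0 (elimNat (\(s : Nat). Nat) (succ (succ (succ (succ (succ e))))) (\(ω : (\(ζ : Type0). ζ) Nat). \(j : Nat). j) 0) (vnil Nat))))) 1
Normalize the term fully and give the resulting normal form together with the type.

reduced normal form:
  refl (Vec Nat 3) (vcons Nat 2 0 (vcons Nat 1 0 (vcons Nat 0 6 (vnil Nat))))
type:
  Eq (Vec Nat 3) (vcons Nat 2 0 (vcons Nat 1 0 (vcons Nat 0 6 (vnil Nat)))) (vcons Nat 2 0 (vcons Nat 1 0 (vcons Nat 0 6 (vnil Nat))))
observation: 2 normal-order steps separate the term from its normal form.


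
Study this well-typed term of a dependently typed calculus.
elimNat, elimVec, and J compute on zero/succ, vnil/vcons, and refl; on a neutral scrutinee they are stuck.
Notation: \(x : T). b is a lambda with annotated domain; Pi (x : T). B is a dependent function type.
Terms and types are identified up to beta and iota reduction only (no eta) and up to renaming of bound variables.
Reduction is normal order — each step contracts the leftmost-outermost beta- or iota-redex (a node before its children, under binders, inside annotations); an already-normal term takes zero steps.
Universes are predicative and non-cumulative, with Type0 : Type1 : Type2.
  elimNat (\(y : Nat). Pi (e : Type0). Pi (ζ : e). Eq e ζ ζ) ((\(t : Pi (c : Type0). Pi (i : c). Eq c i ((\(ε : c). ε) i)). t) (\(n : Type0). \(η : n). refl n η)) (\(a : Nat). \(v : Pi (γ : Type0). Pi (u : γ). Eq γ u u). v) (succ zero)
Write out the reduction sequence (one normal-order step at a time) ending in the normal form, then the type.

normal-order reduction sequence:
  elimNat (\(y : Nat). Pi (e : Type0). Pi (ζ : e). Eq e ζ ζ) ((\(t : Pi (c : Type0). Pi (i : c). Eq c i ((\(ε : c). ε) i)). t) (\(n : Type0). \(η : n). refl n η)) (\(a : Nat). \(v : Pi (γ : Type0). Pi (u : γ). Eq γ u u). v) (succ zero)
  ~> (\(y : Nat). \(e : Pi (ζ : Type0). Pi (t : ζ). Eq ζ t t). e) zero (elimNat (\(c : Nat). Pi (i : Type0). Pi (ε : i). Eq i ε ε) ((\(n : Pi (η : Type0). Pi (a : η). Eq η a ((\(v : η). v) a)). n) (\(γ : Type0). \(u : γ). refl γ u)) (\(ξ : Nat). \(z : Pi (m : Type0). Pi (r : m). Eq m r r). z) zero)
  ~> (\(y : Pi (e : Type0). Pi (ζ : e). Eq e ζ ζ). y) (elimNat (\(t : Nat). Pi (c : Type0). Pi (i : c). Eq c i i) ((\(ε : Pi (n : Type0). Pi (η : n). Eq n η ((\(a : n). a) η)). ε) (\(v : Type0). \(γ : v). refl v γ)) (\(u : Nat). \(ξ : Pi (z : Type0). Pi (m : z). Eq z m m). ξ) zero)
  ~> elimNat (\(y : Nat). Pi (e : Type0). Pi (ζ : e). Eq e ζ ζ) ((\(t : Pi (c : Type0). Pi (i : c). Eq c i ((\(ε : c). ε) i)). t) (\(n : Type0). \(η : n). refl n η)) (\(a : Nat). \(v : Pi (γ : Type0). Pi (u : γ). Eq γ u u). v) zero
  ~> (\(y : Pi (e : Type0). Pi (ζ : e). Eq e ζ ((\(t : e). t) ζ)). y) (\(c : Type0). \(i : c). refl c i)
  ~> \(y : Type0). \(e : y). refl y e
inferred type:
  Pi (y : Type0). Pi (e : y). Eq y e e


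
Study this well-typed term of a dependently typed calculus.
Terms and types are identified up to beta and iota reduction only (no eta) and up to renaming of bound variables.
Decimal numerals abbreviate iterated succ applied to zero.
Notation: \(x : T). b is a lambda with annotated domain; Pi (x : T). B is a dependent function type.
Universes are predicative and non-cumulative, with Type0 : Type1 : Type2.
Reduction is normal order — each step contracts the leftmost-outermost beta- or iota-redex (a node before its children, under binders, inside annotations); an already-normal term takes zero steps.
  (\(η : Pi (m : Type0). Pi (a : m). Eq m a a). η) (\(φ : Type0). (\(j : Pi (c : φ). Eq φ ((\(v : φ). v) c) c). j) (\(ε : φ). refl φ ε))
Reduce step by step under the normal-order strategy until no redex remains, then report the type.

reduction (normal order):
  (\(η : Pi (m : Type0). Pi (a : m). Eq m a a). η) (\(φ : Type0). (\(j : Pi (c : φ). Eq φ ((\(v : φ). v) c) c). j) (\(ε : φ). refl φ ε))
  ~> \(η : Type0). (\(m : Pi (a : η). Eq η ((\(φ : η). φ) a) a). m) (\(j : η). refl η j)
  ~> \(η : Type0). \(m : η). refl η m
the term's type:
  Pi (η : Type0). Pi (m : η). Eq η m m


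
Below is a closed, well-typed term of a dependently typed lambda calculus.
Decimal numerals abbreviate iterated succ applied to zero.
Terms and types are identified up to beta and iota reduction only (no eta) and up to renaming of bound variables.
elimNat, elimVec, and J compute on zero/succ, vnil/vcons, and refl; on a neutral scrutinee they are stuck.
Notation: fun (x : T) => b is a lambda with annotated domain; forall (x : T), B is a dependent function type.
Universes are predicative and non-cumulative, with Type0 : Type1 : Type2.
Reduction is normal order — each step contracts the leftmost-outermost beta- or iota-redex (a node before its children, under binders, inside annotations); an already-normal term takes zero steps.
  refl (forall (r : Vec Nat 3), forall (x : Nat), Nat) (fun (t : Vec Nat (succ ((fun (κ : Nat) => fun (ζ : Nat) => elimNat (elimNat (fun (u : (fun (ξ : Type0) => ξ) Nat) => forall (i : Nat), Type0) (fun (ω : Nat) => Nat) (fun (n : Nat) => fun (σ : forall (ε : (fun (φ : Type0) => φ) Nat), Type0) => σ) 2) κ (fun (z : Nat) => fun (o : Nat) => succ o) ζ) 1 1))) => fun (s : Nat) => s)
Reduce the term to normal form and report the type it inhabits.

resulting normal form:
  refl (forall (r : Vec Nat 3), forall (x : Nat), Nat) (fun (t : Vec Nat 3) => fun (κ : Nat) => κ)
the term's type:
  Eq (forall (r : Vec Nat 3), forall (x : Nat), Nat) (fun (t : Vec Nat 3) => fun (κ : Nat) => κ) (fun (ζ : Vec Nat 3) => fun (u : Nat) => u)
observation: 6 normal-order steps normalize the term, beginning with a beta-redex.


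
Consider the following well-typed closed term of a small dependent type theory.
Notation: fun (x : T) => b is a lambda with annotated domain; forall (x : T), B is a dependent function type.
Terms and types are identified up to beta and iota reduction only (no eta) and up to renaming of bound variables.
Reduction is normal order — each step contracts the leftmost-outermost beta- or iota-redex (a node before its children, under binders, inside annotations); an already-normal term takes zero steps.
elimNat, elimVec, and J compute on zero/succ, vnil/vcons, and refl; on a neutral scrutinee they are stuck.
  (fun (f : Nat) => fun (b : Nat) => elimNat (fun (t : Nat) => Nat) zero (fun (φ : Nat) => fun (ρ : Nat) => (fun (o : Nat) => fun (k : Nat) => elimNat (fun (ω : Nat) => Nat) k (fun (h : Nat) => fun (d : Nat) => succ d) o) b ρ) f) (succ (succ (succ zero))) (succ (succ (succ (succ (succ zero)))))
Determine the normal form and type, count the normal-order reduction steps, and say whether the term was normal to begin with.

resulting normal form:
  succ (succ (succ (succ (succ (succ (succ (succ (succ (succ (succ (succ (succ (succ (succ zero))))))))))))))
type:
  Nat
reduction steps (normal order): 66
term was already normal: no
first contracted redex: a beta-redex


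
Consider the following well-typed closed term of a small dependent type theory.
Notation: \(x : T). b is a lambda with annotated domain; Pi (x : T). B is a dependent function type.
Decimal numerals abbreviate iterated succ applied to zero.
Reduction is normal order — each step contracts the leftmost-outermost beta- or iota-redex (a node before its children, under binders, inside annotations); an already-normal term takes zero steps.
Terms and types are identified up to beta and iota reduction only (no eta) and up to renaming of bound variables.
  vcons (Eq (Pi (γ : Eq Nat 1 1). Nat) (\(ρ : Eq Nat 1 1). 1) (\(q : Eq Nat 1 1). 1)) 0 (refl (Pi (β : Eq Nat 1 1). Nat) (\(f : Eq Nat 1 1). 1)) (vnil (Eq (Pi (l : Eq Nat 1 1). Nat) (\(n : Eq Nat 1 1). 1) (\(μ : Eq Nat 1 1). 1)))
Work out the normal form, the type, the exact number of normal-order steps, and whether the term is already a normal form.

resulting normal form:
  vcons (Eq (Pi (γ : Eq Nat 1 1). Nat) (\(ρ : Eq Nat 1 1). 1) (\(q : Eq Nat 1 1). 1)) 0 (refl (Pi (β : Eq Nat 1 1). Nat) (\(f : Eq Nat 1 1). 1)) (vnil (Eq (Pi (l : Eq Nat 1 1). Nat) (\(n : Eq Nat 1 1). 1) (\(μ : Eq Nat 1 1). 1)))
the term's type:
  Vec (Eq (Pi (γ : Eq Nat 1 1). Nat) (\(ρ : Eq Nat 1 1). 1) (\(q : Eq Nat 1 1). 1)) 1
reduction steps (normal order): 0
term was already normal: yes


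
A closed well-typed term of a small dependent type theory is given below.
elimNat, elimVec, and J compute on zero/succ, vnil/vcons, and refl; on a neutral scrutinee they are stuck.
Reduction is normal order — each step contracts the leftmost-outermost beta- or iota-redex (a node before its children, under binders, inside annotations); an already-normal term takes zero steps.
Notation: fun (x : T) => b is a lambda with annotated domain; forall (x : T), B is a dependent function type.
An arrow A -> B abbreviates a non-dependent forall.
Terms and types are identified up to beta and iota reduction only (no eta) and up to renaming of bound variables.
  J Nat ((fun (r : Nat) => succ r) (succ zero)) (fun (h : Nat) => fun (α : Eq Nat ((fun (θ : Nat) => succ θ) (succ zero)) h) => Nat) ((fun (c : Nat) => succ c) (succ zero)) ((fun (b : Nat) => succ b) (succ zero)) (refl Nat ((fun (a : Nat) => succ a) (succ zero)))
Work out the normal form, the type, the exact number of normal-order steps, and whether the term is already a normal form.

normal form:
  succ (succ zero)
the term's type:
  Nat
reduction steps (normal order): 2
already normal: no
first contracted redex: a J iota-redex


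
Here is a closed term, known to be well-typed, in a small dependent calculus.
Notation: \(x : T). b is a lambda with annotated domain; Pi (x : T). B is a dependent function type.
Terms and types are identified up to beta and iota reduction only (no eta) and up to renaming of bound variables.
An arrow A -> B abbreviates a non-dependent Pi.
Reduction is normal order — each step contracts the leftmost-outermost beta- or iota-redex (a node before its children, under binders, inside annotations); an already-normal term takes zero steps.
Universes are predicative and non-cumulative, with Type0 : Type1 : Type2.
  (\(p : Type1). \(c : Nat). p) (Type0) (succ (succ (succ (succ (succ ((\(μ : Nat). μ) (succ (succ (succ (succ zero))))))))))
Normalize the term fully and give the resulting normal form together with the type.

resulting normal form:
  Type0
the term's type:
  Type1
observation: normalization takes exactly 2 steps under the normal-order strategy.


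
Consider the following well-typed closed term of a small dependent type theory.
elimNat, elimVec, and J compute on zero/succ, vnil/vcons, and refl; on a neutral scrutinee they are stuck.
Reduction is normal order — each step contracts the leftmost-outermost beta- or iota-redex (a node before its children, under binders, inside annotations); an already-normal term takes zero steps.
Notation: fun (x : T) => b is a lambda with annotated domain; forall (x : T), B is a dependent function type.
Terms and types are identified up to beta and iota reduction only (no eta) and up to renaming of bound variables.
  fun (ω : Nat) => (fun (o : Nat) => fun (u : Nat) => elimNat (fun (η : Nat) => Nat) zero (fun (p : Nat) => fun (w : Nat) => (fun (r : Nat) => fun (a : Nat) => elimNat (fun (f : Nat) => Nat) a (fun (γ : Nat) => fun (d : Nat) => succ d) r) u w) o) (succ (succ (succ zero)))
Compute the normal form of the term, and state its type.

resulting normal form:
  fun (ω : Nat) => fun (o : Nat) => elimNat (fun (u : Nat) => Nat) (elimNat (fun (η : Nat) => Nat) (elimNat (fun (p : Nat) => Nat) zero (fun (w : Nat) => fun (r : Nat) => succ r) o) (fun (a : Nat) => fun (f : Nat) => succ f) o) (fun (γ : Nat) => fun (d : Nat) => succ d) o
the term's type:
  forall (ω : Nat), forall (o : Nat), Nat
observation: 17 normal-order steps normalize the term, beginning with a beta-redex.


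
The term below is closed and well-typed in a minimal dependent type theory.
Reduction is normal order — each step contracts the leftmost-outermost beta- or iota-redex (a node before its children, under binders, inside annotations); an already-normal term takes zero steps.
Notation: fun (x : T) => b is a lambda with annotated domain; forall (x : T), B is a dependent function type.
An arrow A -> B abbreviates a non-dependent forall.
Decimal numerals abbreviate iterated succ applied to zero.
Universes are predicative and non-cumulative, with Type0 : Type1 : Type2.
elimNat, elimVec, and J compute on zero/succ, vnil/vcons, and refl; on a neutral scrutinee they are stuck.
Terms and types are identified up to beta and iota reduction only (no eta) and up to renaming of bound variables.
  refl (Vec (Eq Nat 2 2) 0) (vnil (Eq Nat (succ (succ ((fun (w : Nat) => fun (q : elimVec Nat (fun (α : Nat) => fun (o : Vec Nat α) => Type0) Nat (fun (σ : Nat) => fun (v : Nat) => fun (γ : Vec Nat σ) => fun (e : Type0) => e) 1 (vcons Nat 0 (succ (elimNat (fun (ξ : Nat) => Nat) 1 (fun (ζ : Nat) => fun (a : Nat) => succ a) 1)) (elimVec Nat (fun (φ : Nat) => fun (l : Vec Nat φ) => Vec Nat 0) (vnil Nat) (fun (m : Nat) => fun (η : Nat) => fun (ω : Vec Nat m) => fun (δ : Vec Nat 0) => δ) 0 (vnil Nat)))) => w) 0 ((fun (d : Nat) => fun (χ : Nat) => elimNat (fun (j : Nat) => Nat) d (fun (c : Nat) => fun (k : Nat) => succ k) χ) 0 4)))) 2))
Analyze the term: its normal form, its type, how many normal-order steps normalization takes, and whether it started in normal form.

normal form:
  refl (Vec (Eq Nat 2 2) 0) (vnil (Eq Nat 2 2))
the term's type:
  Eq (Vec (Eq Nat 2 2) 0) (vnil (Eq Nat 2 2)) (vnil (Eq Nat 2 2))
steps to reach normal form (normal order): 2
already normal: no
first redex: a beta-redex


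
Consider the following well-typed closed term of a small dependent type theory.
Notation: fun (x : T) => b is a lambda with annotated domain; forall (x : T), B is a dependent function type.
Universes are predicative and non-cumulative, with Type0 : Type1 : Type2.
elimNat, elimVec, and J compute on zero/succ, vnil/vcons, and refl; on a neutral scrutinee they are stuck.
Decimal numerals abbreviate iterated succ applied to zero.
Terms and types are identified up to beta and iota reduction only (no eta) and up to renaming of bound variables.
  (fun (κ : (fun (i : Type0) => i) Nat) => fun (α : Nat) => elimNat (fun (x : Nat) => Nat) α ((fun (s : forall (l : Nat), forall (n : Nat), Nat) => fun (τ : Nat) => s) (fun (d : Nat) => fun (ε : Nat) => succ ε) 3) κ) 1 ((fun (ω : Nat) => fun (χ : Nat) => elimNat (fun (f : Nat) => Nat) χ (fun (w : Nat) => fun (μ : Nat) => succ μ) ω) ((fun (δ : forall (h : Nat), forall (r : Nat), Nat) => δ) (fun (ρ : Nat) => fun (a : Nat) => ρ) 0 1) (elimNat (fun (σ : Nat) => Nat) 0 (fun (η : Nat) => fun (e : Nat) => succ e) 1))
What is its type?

the term's type:
  Nat


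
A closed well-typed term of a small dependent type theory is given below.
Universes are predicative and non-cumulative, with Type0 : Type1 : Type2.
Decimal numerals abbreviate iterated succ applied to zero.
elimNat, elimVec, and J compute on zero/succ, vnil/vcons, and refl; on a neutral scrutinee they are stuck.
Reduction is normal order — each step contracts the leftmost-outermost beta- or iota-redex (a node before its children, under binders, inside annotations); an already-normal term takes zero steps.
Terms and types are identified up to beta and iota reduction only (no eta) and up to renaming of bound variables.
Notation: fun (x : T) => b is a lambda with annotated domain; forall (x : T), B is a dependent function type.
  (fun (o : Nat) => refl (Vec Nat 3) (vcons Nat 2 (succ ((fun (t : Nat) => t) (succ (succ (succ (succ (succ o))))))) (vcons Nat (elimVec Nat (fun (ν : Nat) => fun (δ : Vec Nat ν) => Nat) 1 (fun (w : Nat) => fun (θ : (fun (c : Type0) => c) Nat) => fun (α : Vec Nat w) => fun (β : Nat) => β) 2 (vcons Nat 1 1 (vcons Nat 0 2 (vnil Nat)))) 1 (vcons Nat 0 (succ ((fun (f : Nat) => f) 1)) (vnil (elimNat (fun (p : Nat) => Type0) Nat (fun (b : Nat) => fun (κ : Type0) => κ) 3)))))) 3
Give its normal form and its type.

resulting normal form:
  refl (Vec Nat 3) (vcons Nat 2 9 (vcons Nat 1 1 (vcons Nat 0 2 (vnil Nat))))
the term's type:
  Eq (Vec Nat 3) (vcons Nat 2 9 (vcons Nat 1 1 (vcons Nat 0 2 (vnil Nat)))) (vcons Nat 2 9 (vcons Nat 1 1 (vcons Nat 0 2 (vnil Nat))))


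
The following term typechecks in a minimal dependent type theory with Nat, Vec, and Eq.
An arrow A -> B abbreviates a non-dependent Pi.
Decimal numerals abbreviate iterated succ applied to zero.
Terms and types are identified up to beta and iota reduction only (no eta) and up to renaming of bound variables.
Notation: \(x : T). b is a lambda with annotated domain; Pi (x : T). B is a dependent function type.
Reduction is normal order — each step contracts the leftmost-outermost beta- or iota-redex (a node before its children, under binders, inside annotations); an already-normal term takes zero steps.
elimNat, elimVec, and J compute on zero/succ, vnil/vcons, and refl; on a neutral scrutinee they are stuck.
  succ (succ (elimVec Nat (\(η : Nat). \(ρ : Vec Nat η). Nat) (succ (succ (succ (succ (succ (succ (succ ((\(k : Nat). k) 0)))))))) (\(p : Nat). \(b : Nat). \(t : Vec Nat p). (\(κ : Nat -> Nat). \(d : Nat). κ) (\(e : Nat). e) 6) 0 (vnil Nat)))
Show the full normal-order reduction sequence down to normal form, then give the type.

normal-order reduction:
  succ (succ (elimVec Nat (\(η : Nat). \(ρ : Vec Nat η). Nat) (succ (succ (succ (succ (succ (succ (succ ((\(k : Nat). k) 0)))))))) (\(p : Nat). \(b : Nat). \(t : Vec Nat p). (\(κ : Nat -> Nat). \(d : Nat). κ) (\(e : Nat). e) 6) 0 (vnil Nat)))
  ~> succ (succ (succ (succ (succ (succ (succ (succ (succ ((\(η : Nat). η) 0)))))))))
  ~> 9
the term's type:
  Nat


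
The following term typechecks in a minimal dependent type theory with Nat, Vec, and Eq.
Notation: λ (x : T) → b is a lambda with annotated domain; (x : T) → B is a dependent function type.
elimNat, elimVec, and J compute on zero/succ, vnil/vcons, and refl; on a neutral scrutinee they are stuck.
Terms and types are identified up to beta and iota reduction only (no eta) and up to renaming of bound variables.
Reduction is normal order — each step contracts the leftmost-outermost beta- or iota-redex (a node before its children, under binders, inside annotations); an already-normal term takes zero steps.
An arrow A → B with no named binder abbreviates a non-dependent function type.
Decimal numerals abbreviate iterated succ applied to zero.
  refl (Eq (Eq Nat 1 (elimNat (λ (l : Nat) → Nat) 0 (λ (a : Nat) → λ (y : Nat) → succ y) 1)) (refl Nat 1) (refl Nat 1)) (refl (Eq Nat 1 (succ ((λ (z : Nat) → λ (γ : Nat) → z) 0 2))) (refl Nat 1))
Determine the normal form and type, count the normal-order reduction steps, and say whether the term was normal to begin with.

reduced normal form:
  refl (Eq (Eq Nat 1 1) (refl Nat 1) (refl Nat 1)) (refl (Eq Nat 1 1) (refl Nat 1))
inferred type:
  Eq (Eq (Eq Nat 1 1) (refl Nat 1) (refl Nat 1)) (refl (Eq Nat 1 1) (refl Nat 1)) (refl (Eq Nat 1 1) (refl Nat 1))
normal-order step count: 6
already normal: no
first redex: an elimNat iota-redex


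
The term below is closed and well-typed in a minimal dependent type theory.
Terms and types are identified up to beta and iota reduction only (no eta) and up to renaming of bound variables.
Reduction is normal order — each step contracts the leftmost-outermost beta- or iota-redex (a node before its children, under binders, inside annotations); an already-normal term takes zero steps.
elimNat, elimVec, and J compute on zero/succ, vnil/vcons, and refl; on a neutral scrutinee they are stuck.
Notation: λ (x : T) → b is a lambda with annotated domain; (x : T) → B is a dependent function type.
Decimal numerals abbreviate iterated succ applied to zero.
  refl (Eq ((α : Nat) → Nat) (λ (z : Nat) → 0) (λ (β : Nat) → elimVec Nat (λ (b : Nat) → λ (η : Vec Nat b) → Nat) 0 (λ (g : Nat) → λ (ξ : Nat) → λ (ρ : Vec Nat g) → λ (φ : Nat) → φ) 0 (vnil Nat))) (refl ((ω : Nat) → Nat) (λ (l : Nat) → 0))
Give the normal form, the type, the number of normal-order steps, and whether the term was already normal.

normal form:
  refl (Eq ((α : Nat) → Nat) (λ (z : Nat) → 0) (λ (β : Nat) → 0)) (refl ((b : Nat) → Nat) (λ (η : Nat) → 0))
the term's type:
  Eq (Eq ((α : Nat) → Nat) (λ (z : Nat) → 0) (λ (β : Nat) → 0)) (refl ((b : Nat) → Nat) (λ (η : Nat) → 0)) (refl ((g : Nat) → Nat) (λ (ξ : Nat) → 0))
reduction steps (normal order): 1
term was already normal: no
first contracted redex: an elimVec iota-redex


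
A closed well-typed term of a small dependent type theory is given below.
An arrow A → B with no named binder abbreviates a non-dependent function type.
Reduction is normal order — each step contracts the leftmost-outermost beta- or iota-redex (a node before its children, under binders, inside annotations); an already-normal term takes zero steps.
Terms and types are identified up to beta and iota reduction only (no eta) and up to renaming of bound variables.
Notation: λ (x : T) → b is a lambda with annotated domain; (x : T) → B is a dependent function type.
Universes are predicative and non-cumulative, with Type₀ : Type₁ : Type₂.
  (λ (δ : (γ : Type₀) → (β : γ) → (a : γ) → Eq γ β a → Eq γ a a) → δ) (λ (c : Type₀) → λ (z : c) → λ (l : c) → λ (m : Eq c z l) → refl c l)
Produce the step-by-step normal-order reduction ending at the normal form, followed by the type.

normal-order reduction:
  (λ (δ : (γ : Type₀) → (β : γ) → (a : γ) → Eq γ β a → Eq γ a a) → δ) (λ (c : Type₀) → λ (z : c) → λ (l : c) → λ (m : Eq c z l) → refl c l)
  ~> λ (δ : Type₀) → λ (γ : δ) → λ (β : δ) → λ (a : Eq δ γ β) → refl δ β
the term's type:
  (δ : Type₀) → (γ : δ) → (β : δ) → Eq δ γ β → Eq δ β β


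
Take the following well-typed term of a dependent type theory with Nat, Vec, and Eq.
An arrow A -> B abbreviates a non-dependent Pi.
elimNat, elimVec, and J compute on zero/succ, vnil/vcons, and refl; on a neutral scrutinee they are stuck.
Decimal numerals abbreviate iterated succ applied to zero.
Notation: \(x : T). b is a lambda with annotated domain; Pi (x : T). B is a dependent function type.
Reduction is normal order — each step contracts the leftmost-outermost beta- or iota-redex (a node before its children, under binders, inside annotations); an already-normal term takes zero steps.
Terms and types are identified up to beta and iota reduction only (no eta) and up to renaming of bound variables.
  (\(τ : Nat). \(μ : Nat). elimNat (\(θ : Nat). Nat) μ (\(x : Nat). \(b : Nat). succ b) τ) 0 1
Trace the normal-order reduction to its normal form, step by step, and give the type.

normal-order reduction sequence:
  (\(τ : Nat). \(μ : Nat). elimNat (\(θ : Nat). Nat) μ (\(x : Nat). \(b : Nat). succ b) τ) 0 1
  ~> (\(τ : Nat). elimNat (\(μ : Nat). Nat) τ (\(θ : Nat). \(x : Nat). succ x) 0) 1
  ~> elimNat (\(τ : Nat). Nat) 1 (\(μ : Nat). \(θ : Nat). succ θ) 0
  ~> 1
inferred type:
  Nat


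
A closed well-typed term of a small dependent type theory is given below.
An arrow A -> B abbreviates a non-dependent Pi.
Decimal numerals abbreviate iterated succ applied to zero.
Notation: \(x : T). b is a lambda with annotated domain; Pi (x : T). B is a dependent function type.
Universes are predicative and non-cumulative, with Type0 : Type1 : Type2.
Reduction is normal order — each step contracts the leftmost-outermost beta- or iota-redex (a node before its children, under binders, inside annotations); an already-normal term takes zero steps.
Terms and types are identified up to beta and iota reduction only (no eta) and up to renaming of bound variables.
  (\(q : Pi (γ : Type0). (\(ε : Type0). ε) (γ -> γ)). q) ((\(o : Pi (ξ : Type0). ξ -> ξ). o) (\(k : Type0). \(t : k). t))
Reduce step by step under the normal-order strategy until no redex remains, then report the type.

reduction (normal order):
  (\(q : Pi (γ : Type0). (\(ε : Type0). ε) (γ -> γ)). q) ((\(o : Pi (ξ : Type0). ξ -> ξ). o) (\(k : Type0). \(t : k). t))
  ~> (\(q : Pi (γ : Type0). γ -> γ). q) (\(ε : Type0). \(o : ε). o)
  ~> \(q : Type0). \(γ : q). γ
the term's type:
  Pi (q : Type0). q -> q


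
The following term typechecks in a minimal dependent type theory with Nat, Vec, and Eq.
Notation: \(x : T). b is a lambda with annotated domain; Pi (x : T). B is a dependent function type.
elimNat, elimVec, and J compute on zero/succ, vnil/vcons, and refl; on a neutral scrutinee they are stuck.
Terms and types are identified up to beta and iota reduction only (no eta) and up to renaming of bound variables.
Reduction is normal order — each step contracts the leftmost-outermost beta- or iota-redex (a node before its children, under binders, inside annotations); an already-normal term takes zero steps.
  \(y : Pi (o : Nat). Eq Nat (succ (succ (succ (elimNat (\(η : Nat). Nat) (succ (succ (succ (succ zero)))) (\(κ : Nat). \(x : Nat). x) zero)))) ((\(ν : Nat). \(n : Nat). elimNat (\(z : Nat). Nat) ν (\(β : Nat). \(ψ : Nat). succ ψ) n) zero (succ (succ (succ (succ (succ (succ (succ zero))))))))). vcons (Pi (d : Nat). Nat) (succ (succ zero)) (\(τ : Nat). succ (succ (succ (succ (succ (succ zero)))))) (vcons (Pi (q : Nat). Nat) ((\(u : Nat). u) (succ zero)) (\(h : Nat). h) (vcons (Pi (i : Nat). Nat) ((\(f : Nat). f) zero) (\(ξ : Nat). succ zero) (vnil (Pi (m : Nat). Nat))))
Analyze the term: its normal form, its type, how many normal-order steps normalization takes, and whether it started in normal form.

normal form:
  \(y : Pi (o : Nat). Eq Nat (succ (succ (succ (succ (succ (succ (succ zero))))))) (succ (succ (succ (succ (succ (succ (succ zero)))))))). vcons (Pi (η : Nat). Nat) (succ (succ zero)) (\(κ : Nat). succ (succ (succ (succ (succ (succ zero)))))) (vcons (Pi (x : Nat). Nat) (succ zero) (\(ν : Nat). ν) (vcons (Pi (n : Nat). Nat) zero (\(z : Nat). succ zero) (vnil (Pi (β : Nat). Nat))))
type:
  Pi (y : Pi (o : Nat). Eq Nat (succ (succ (succ (succ (succ (succ (succ zero))))))) (succ (succ (succ (succ (succ (succ (succ zero)))))))). Vec (Pi (η : Nat). Nat) (succ (succ (succ zero)))
reduction steps (normal order): 27
started in normal form: no
first contracted redex: an elimNat iota-redex
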